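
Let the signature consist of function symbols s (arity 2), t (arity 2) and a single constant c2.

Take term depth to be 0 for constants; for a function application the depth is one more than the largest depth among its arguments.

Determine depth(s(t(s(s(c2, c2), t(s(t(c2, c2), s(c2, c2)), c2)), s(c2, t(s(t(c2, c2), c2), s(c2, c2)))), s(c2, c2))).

depth(s(c2, c2)) = 1 + max(0, 0) = 1
depth(t(c2, c2)) = 1 + max(0, 0) = 1
depth(s(t(c2, c2), s(c2, c2))) = 1 + max(1, 1) = 2
depth(t(s(t(c2, c2), s(c2, c2)), c2)) = 1 + max(2, 0) = 3
depth(s(s(c2, c2), t(s(t(c2, c2), s(c2, c2)), c2))) = 1 + max(1, 3) = 4
depth(s(t(c2, c2), c2)) = 1 + max(1, 0) = 2
depth(t(s(t(c2, c2), c2), s(c2, c2))) = 1 + max(2, 1) = 3
depth(s(c2, t(s(t(c2, c2), c2), s(c2, c2)))) = 1 + max(0, 3) = 4
depth(t(s(s(c2, c2), t(s(t(c2, c2), s(c2, c2)), c2)), s(c2, t(s(t(c2, c2), c2), s(c2, c2))))) = 1 + max(4, 4) = 5
depth(s(t(s(s(c2, c2), t(s(t(c2, c2), s(c2, c2)), c2)), s(c2, t(s(t(c2, c2), c2), s(c2, c2)))), s(c2, c2))) = 1 + max(5, 1) = 6

6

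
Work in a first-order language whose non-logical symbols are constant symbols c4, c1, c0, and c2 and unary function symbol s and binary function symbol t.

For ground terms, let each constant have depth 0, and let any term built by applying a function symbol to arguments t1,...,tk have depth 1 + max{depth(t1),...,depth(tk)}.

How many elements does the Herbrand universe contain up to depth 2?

Let N_k count ground terms of depth at most k. Each non-constant term of depth ≤ k is some function symbol applied to depth-≤(k−1) arguments, giving N_k = 4 + N_{k-1} + N_{k-1}^2.
N_0 = 4
N_1 = 4 + 4 + 4^2 = 24
N_2 = 4 + 24 + 24^2 = 604

604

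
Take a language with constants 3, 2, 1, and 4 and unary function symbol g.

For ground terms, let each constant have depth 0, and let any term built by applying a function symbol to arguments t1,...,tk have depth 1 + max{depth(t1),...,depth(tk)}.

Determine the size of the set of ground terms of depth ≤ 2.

If N_k denotes the number of depth-≤k ground terms, the 4 constants give N_0 = 4, and each function symbol of arity r contributes N_{k-1}^r new terms at level k: N_k = 4 + N_{k-1}.
N_0 = 4
N_1 = 4 + 4 = 8
N_2 = 4 + 8 = 12

12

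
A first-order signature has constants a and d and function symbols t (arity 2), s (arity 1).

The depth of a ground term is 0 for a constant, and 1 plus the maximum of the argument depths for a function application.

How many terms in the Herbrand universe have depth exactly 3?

Count level by level. With function symbols t/2, s/1, the terms of depth ≤ k are the 2 constants together with each function applied to depth-≤(k−1) tuples, so N_k = 2 + N_{k-1}^2 + N_{k-1}.
N_0 = 2
N_1 = 2 + 2^2 + 2 = 8
N_2 = 2 + 8^2 + 8 = 74
N_3 = 2 + 74^2 + 74 = 5552
Terms of depth exactly 3: N_3 − N_2 = 5552 − 74 = 5478.

5478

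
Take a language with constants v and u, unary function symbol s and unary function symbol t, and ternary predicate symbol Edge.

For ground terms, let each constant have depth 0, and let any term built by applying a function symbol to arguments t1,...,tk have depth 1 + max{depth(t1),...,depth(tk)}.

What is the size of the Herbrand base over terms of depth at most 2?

First count ground terms of depth ≤ 2.
Let N_k count ground terms of depth at most k. Each non-constant term of depth ≤ k is some function symbol applied to depth-≤(k−1) arguments, giving N_k = 2 + N_{k-1} + N_{k-1}.
N_0 = 2
N_1 = 2 + 2 + 2 = 6
N_2 = 2 + 6 + 6 = 14
So |H| = 14.
A ground atom is a predicate applied to a tuple of terms from H, so the count is the sum over predicates of |H|^arity:
  Edge: 14^3 = 2744
Total ground atoms: 2744.

2744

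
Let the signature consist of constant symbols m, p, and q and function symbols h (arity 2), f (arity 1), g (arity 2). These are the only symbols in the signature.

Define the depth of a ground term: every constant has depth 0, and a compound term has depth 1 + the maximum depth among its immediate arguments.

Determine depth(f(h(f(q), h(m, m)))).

3

depth(f(q)) = 1 + depth(q) = 1 + 0 = 1
depth(h(m, m)) = 1 + max(0, 0) = 1
depth(h(f(q), h(m, m))) = 1 + max(1, 1) = 2
depth(f(h(f(q), h(m, m)))) = 1 + depth(h(f(q), h(m, m))) = 1 + 2 = 3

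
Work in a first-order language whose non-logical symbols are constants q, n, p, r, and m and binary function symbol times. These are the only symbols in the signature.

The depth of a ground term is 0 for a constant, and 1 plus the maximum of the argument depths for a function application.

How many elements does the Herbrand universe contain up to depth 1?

30

Write N_k for the number of ground terms of depth ≤ k. A term of depth ≤ k is either a constant or a function symbol applied to arguments of depth ≤ k−1, so N_k = 5 + N_{k-1}^2.
N_0 = 5
N_1 = 5 + 5^2 = 30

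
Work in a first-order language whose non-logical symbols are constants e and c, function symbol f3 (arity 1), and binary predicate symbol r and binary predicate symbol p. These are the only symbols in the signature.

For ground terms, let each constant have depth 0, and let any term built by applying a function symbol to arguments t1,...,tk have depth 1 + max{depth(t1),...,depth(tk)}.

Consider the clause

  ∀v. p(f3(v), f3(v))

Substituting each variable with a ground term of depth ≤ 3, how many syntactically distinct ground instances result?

Ground terms of depth ≤ 3:
  Write N_k for the number of ground terms of depth ≤ k. A term of depth ≤ k is either a constant or a function symbol applied to arguments of depth ≤ k−1, so N_k = 2 + N_{k-1}.
  N_0 = 2
  N_1 = 2 + 2 = 4
  N_2 = 2 + 4 = 6
  N_3 = 2 + 6 = 8
  Explicitly: e, c, f3(e), f3(c), f3(f3(e)), f3(f3(c)), f3(f3(f3(e))), f3(f3(f3(c))).
So there are 8 ground terms available for substitution.
The clause has 1 distinct variable (v), which appears in the body. In the free term algebra distinct substitutions yield syntactically distinct ground instances.
Number of ground instances = 8.

8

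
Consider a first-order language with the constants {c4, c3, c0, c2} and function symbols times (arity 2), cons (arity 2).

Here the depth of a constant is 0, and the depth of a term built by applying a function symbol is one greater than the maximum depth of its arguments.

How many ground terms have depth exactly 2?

2560

Let N_k = |{terms of depth ≤ k}|. Then N_0 = 4 and N_k = 4 + N_{k-1}^2 + N_{k-1}^2 for k ≥ 1 (one summand per function symbol, arity giving the exponent).
N_0 = 4
N_1 = 4 + 4^2 + 4^2 = 36
N_2 = 4 + 36^2 + 36^2 = 2596
Terms of depth exactly 2: N_2 − N_1 = 2596 − 36 = 2560.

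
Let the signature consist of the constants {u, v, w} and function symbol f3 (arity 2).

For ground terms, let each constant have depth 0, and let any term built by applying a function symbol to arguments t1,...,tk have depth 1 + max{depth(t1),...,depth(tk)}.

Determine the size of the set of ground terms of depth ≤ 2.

147

Count level by level. With function symbols f3/2, the terms of depth ≤ k are the 3 constants together with each function applied to depth-≤(k−1) tuples, so N_k = 3 + N_{k-1}^2.
N_0 = 3
N_1 = 3 + 3^2 = 12
N_2 = 3 + 12^2 = 147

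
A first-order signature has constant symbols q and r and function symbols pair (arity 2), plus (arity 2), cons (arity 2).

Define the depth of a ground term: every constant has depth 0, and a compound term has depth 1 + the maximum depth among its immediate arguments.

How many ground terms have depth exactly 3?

1043712

Count level by level. With function symbols pair/2, plus/2, cons/2, the terms of depth ≤ k are the 2 constants together with each function applied to depth-≤(k−1) tuples, so N_k = 2 + N_{k-1}^2 + N_{k-1}^2 + N_{k-1}^2.
N_0 = 2
N_1 = 2 + 2^2 + 2^2 + 2^2 = 14
N_2 = 2 + 14^2 + 14^2 + 14^2 = 590
N_3 = 2 + 590^2 + 590^2 + 590^2 = 1044302
Terms of depth exactly 3: N_3 − N_2 = 1044302 − 590 = 1043712.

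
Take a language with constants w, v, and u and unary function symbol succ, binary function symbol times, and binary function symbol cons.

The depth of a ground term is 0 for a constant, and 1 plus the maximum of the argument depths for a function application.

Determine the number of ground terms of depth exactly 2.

1155

Count level by level. With function symbols succ/1, times/2, cons/2, the terms of depth ≤ k are the 3 constants together with each function applied to depth-≤(k−1) tuples, so N_k = 3 + N_{k-1} + N_{k-1}^2 + N_{k-1}^2.
N_0 = 3
N_1 = 3 + 3 + 3^2 + 3^2 = 24
N_2 = 3 + 24 + 24^2 + 24^2 = 1179
Terms of depth exactly 2: N_2 − N_1 = 1179 − 24 = 1155.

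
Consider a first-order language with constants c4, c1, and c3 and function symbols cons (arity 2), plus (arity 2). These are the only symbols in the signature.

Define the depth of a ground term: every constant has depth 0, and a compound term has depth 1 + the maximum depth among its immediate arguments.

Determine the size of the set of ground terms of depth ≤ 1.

21

Count level by level. With function symbols cons/2, plus/2, the terms of depth ≤ k are the 3 constants together with each function applied to depth-≤(k−1) tuples, so N_k = 3 + N_{k-1}^2 + N_{k-1}^2.
N_0 = 3
N_1 = 3 + 3^2 + 3^2 = 21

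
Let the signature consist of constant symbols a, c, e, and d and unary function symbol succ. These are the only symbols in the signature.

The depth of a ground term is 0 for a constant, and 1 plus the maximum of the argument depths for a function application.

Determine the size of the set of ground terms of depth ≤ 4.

20

Let N_k = |{terms of depth ≤ k}|. Then N_0 = 4 and N_k = 4 + N_{k-1} for k ≥ 1 (one summand per function symbol, arity giving the exponent).
N_0 = 4
N_1 = 4 + 4 = 8
N_2 = 4 + 8 = 12
N_3 = 4 + 12 = 16
N_4 = 4 + 16 = 20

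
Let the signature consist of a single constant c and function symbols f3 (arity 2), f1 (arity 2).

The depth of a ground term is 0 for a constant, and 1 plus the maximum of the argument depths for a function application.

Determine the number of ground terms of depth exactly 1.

Write N_k for the number of ground terms of depth ≤ k. A term of depth ≤ k is either a constant or a function symbol applied to arguments of depth ≤ k−1, so N_k = 1 + N_{k-1}^2 + N_{k-1}^2.
N_0 = 1
N_1 = 1 + 1^2 + 1^2 = 3
Terms of depth exactly 1: N_1 − N_0 = 3 − 1 = 2.

2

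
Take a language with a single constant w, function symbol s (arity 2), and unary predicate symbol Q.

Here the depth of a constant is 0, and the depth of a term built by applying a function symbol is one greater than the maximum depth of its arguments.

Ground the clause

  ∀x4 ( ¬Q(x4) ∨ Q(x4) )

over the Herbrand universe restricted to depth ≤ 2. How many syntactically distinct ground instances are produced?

5

Ground terms of depth ≤ 2:
  Let N_k = |{terms of depth ≤ k}|. Then N_0 = 1 and N_k = 1 + N_{k-1}^2 for k ≥ 1 (one summand per function symbol, arity giving the exponent).
  N_0 = 1
  N_1 = 1 + 1^2 = 2
  N_2 = 1 + 2^2 = 5
So there are 5 ground terms available for substitution.
The variable x4 ranges independently over the available ground terms, and distinct assignments produce distinct instances.
Number of ground instances = 5.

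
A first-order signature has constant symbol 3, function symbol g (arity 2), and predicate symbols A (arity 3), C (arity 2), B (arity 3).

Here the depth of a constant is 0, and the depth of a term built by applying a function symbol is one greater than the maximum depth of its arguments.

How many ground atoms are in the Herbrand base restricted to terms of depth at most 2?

First count ground terms of depth ≤ 2.
Count level by level. With function symbols g/2, the terms of depth ≤ k are the 1 constant together with each function applied to depth-≤(k−1) tuples, so N_k = 1 + N_{k-1}^2.
N_0 = 1
N_1 = 1 + 1^2 = 2
N_2 = 1 + 2^2 = 5
Explicitly: 3, g(3, 3), g(3, g(3, 3)), g(g(3, 3), 3), g(g(3, 3), g(3, 3)).
So |H| = 5.
Ground atoms are formed by filling each argument slot of a predicate with a term from H, so an r-ary predicate gives |H|^r atoms:
  A: 5^3 = 125;  C: 5^2 = 25;  B: 5^3 = 125
Total ground atoms: 125 + 25 + 125 = 275.

275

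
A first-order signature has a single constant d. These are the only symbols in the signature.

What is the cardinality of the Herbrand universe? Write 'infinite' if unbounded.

There are no function symbols, so the only ground term is the single constant.
The Herbrand universe is {d}, finite with 1 element.

1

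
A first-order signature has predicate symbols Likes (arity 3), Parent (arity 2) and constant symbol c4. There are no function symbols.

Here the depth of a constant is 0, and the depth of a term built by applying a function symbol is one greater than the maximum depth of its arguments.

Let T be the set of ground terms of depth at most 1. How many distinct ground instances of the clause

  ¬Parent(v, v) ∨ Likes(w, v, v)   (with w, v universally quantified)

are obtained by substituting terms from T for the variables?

1

Ground terms of depth ≤ 1:
  With no function symbols every ground term is a constant, so there is exactly 1 ground term at every depth bound.
  N_0 = 1
  N_1 = 1
So there is exactly 1 ground term available for substitution.
The body mentions every one of the 2 quantified variables; since ground terms form a free algebra, no two substitutions collapse to the same formula.
Number of ground instances = 1^2 = 1.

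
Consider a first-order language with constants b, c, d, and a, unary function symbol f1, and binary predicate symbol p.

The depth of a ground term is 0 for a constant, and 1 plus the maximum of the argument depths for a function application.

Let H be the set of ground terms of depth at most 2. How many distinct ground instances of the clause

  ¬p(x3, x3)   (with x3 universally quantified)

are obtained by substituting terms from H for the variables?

12

Ground terms of depth ≤ 2:
  Count level by level. With function symbols f1/1, the terms of depth ≤ k are the 4 constants together with each function applied to depth-≤(k−1) tuples, so N_k = 4 + N_{k-1}.
  N_0 = 4
  N_1 = 4 + 4 = 8
  N_2 = 4 + 8 = 12
  Explicitly: b, c, d, a, f1(b), f1(c), f1(d), f1(a), f1(f1(b)), f1(f1(c)), f1(f1(d)), f1(f1(a)).
So there are 12 ground terms available for substitution.
The variable x3 ranges independently over the available ground terms, and distinct assignments produce distinct instances.
Number of ground instances = 12.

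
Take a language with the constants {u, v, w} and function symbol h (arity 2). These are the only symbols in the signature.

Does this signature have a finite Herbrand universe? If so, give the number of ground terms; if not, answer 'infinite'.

The signature has at least one function symbol (h, arity 2) and at least one constant (u).
Iterating h gives infinitely many distinct ground terms: u, h(u, u), h(h(u, u), h(u, u)), ...
So the Herbrand universe is infinite.

infinite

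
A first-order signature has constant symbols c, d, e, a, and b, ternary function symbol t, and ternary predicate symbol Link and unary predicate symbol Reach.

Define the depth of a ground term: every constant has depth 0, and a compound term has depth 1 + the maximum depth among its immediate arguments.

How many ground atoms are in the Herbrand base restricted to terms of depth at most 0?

130

First count ground terms of depth ≤ 0.
Let N_k = |{terms of depth ≤ k}|. Then N_0 = 5 and N_k = 5 + N_{k-1}^3 for k ≥ 1 (one summand per function symbol, arity giving the exponent).
N_0 = 5
Explicitly: c, d, e, a, b.
So |H| = 5.
A ground atom is a predicate applied to a tuple of terms from H, so the count is the sum over predicates of |H|^arity:
  Link: 5^3 = 125;  Reach: 5
Total ground atoms: 125 + 5 = 130.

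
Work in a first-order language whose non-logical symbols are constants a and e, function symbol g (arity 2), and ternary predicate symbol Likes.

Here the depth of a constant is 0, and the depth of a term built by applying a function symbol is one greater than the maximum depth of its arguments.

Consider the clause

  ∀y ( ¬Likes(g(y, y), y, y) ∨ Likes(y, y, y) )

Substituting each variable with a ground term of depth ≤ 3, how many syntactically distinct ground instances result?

Ground terms of depth ≤ 3:
  Let N_k count ground terms of depth at most k. Each non-constant term of depth ≤ k is some function symbol applied to depth-≤(k−1) arguments, giving N_k = 2 + N_{k-1}^2.
  N_0 = 2
  N_1 = 2 + 2^2 = 6
  N_2 = 2 + 6^2 = 38
  N_3 = 2 + 38^2 = 1446
So there are 1446 ground terms available for substitution.
The clause has 1 distinct variable (y), which appears in the body. In the free term algebra distinct substitutions yield syntactically distinct ground instances.
Number of ground instances = 1446.

1446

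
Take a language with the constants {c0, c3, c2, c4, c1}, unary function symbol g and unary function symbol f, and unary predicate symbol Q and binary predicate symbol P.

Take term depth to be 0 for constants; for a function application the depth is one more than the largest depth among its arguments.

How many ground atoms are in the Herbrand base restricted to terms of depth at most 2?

1260

First count ground terms of depth ≤ 2.
Let N_k count ground terms of depth at most k. Each non-constant term of depth ≤ k is some function symbol applied to depth-≤(k−1) arguments, giving N_k = 5 + N_{k-1} + N_{k-1}.
N_0 = 5
N_1 = 5 + 5 + 5 = 15
N_2 = 5 + 15 + 15 = 35
So |H| = 35.
Ground atoms are formed by filling each argument slot of a predicate with a term from H, so an r-ary predicate gives |H|^r atoms:
  Q: 35;  P: 35^2 = 1225
Total ground atoms: 35 + 1225 = 1260.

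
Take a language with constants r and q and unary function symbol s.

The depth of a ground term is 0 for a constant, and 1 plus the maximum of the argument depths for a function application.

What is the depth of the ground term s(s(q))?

depth(s(q)) = 1 + depth(q) = 1 + 0 = 1
depth(s(s(q))) = 1 + depth(s(q)) = 1 + 1 = 2

2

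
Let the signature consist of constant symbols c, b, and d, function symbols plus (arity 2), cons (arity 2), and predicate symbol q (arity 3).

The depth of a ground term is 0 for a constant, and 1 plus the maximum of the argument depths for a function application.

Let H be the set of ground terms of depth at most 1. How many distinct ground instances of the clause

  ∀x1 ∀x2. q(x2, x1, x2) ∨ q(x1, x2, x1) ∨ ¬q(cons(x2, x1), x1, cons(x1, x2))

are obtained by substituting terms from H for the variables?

Ground terms of depth ≤ 1:
  If N_k denotes the number of depth-≤k ground terms, the 3 constants give N_0 = 3, and each function symbol of arity r contributes N_{k-1}^r new terms at level k: N_k = 3 + N_{k-1}^2 + N_{k-1}^2.
  N_0 = 3
  N_1 = 3 + 3^2 + 3^2 = 21
So there are 21 ground terms available for substitution.
The body mentions every one of the 2 quantified variables; since ground terms form a free algebra, no two substitutions collapse to the same formula.
Number of ground instances = 21^2 = 441.

441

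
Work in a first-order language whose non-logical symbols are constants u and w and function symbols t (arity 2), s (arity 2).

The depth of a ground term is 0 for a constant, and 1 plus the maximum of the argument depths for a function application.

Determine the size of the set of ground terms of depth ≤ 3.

Let N_k = |{terms of depth ≤ k}|. Then N_0 = 2 and N_k = 2 + N_{k-1}^2 + N_{k-1}^2 for k ≥ 1 (one summand per function symbol, arity giving the exponent).
N_0 = 2
N_1 = 2 + 2^2 + 2^2 = 10
N_2 = 2 + 10^2 + 10^2 = 202
N_3 = 2 + 202^2 + 202^2 = 81610

81610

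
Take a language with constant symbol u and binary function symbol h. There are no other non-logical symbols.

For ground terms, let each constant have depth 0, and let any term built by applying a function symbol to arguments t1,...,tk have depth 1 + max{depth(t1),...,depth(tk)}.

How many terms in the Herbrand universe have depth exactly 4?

Let N_k = |{terms of depth ≤ k}|. Then N_0 = 1 and N_k = 1 + N_{k-1}^2 for k ≥ 1 (one summand per function symbol, arity giving the exponent).
N_0 = 1
N_1 = 1 + 1^2 = 2
N_2 = 1 + 2^2 = 5
N_3 = 1 + 5^2 = 26
N_4 = 1 + 26^2 = 677
Terms of depth exactly 4: N_4 − N_3 = 677 − 26 = 651.

651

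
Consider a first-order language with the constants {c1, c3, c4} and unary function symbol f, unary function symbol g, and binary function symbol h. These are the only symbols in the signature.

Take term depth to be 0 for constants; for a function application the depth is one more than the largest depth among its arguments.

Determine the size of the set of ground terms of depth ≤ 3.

Let N_k count ground terms of depth at most k. Each non-constant term of depth ≤ k is some function symbol applied to depth-≤(k−1) arguments, giving N_k = 3 + N_{k-1} + N_{k-1} + N_{k-1}^2.
N_0 = 3
N_1 = 3 + 3 + 3 + 3^2 = 18
N_2 = 3 + 18 + 18 + 18^2 = 363
N_3 = 3 + 363 + 363 + 363^2 = 132498

132498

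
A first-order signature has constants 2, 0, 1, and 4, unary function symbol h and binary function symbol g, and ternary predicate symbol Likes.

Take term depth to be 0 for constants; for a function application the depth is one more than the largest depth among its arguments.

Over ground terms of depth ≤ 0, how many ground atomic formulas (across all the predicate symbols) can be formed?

First count ground terms of depth ≤ 0.
Write N_k for the number of ground terms of depth ≤ k. A term of depth ≤ k is either a constant or a function symbol applied to arguments of depth ≤ k−1, so N_k = 4 + N_{k-1} + N_{k-1}^2.
N_0 = 4
Explicitly: 2, 0, 1, 4.
So |H| = 4.
Each predicate of arity r yields |H|^r ground atoms (one per choice of an r-tuple from H):
  Likes: 4^3 = 64
Total ground atoms: 64.

64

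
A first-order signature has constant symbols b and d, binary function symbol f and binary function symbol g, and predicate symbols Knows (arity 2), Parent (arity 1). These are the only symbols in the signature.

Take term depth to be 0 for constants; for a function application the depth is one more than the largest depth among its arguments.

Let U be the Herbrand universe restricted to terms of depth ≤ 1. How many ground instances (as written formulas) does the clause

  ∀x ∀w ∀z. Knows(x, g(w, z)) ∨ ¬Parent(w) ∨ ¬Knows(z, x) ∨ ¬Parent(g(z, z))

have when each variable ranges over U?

1000

Ground terms of depth ≤ 1:
  If N_k denotes the number of depth-≤k ground terms, the 2 constants give N_0 = 2, and each function symbol of arity r contributes N_{k-1}^r new terms at level k: N_k = 2 + N_{k-1}^2 + N_{k-1}^2.
  N_0 = 2
  N_1 = 2 + 2^2 + 2^2 = 10
So there are 10 ground terms available for substitution.
Each of x, w, z ranges independently over the available ground terms, and distinct assignments produce distinct instances.
Number of ground instances = 10^3 = 1000.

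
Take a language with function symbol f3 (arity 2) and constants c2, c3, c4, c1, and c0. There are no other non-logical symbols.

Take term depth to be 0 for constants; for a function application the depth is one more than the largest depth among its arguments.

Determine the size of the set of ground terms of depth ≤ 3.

819030

Let N_k count ground terms of depth at most k. Each non-constant term of depth ≤ k is some function symbol applied to depth-≤(k−1) arguments, giving N_k = 5 + N_{k-1}^2.
N_0 = 5
N_1 = 5 + 5^2 = 30
N_2 = 5 + 30^2 = 905
N_3 = 5 + 905^2 = 819030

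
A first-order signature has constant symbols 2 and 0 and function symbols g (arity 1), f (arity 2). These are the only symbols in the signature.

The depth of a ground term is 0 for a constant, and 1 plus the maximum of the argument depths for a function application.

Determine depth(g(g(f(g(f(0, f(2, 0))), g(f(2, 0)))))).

6

depth(f(2, 0)) = 1 + max(0, 0) = 1
depth(f(0, f(2, 0))) = 1 + max(0, 1) = 2
depth(g(f(0, f(2, 0)))) = 1 + depth(f(0, f(2, 0))) = 1 + 2 = 3
depth(g(f(2, 0))) = 1 + depth(f(2, 0)) = 1 + 1 = 2
depth(f(g(f(0, f(2, 0))), g(f(2, 0)))) = 1 + max(3, 2) = 4
depth(g(f(g(f(0, f(2, 0))), g(f(2, 0))))) = 1 + depth(f(g(f(0, f(2, 0))), g(f(2, 0)))) = 1 + 4 = 5
depth(g(g(f(g(f(0, f(2, 0))), g(f(2, 0)))))) = 1 + depth(g(f(g(f(0, f(2, 0))), g(f(2, 0))))) = 1 + 5 = 6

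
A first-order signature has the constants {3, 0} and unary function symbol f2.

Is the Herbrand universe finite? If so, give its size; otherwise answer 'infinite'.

infinite

The signature has at least one function symbol (f2, arity 1) and at least one constant (3).
Iterating f2 gives infinitely many distinct ground terms: 3, f2(3), f2(f2(3)), ...
So the Herbrand universe is infinite.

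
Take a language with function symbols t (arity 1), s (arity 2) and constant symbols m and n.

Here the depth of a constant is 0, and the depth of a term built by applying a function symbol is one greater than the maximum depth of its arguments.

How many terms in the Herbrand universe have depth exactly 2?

Write N_k for the number of ground terms of depth ≤ k. A term of depth ≤ k is either a constant or a function symbol applied to arguments of depth ≤ k−1, so N_k = 2 + N_{k-1} + N_{k-1}^2.
N_0 = 2
N_1 = 2 + 2 + 2^2 = 8
N_2 = 2 + 8 + 8^2 = 74
Terms of depth exactly 2: N_2 − N_1 = 74 − 8 = 66.

66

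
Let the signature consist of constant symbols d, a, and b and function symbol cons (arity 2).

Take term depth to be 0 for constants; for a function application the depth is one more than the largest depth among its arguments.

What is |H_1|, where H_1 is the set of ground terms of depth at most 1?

12

If N_k denotes the number of depth-≤k ground terms, the 3 constants give N_0 = 3, and each function symbol of arity r contributes N_{k-1}^r new terms at level k: N_k = 3 + N_{k-1}^2.
N_0 = 3
N_1 = 3 + 3^2 = 12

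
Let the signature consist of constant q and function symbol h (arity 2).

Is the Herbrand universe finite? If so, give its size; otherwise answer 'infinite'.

infinite

The signature has at least one function symbol (h, arity 2) and at least one constant (q).
Iterating h gives infinitely many distinct ground terms: q, h(q, q), h(h(q, q), h(q, q)), ...
So the Herbrand universe is infinite.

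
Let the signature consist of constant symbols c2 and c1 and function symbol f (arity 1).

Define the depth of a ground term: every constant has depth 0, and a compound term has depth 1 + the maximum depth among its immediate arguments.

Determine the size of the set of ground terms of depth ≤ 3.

Write N_k for the number of ground terms of depth ≤ k. A term of depth ≤ k is either a constant or a function symbol applied to arguments of depth ≤ k−1, so N_k = 2 + N_{k-1}.
N_0 = 2
N_1 = 2 + 2 = 4
N_2 = 2 + 4 = 6
N_3 = 2 + 6 = 8
Explicitly: c2, c1, f(c2), f(c1), f(f(c2)), f(f(c1)), f(f(f(c2))), f(f(f(c1))).

8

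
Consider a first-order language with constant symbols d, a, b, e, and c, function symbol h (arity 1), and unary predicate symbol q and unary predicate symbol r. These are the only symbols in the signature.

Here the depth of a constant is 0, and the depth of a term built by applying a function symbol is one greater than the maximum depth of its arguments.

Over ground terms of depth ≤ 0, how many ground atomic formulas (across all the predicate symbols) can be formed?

First count ground terms of depth ≤ 0.
Count level by level. With function symbols h/1, the terms of depth ≤ k are the 5 constants together with each function applied to depth-≤(k−1) tuples, so N_k = 5 + N_{k-1}.
N_0 = 5
So |H| = 5.
Each predicate of arity r yields |H|^r ground atoms (one per choice of an r-tuple from H):
  q: 5;  r: 5
Total ground atoms: 5 + 5 = 10.

10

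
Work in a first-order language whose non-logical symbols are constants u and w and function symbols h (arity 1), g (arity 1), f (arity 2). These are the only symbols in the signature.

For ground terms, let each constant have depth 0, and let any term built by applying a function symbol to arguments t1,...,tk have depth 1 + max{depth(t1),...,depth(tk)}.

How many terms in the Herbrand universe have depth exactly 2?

112

Let N_k count ground terms of depth at most k. Each non-constant term of depth ≤ k is some function symbol applied to depth-≤(k−1) arguments, giving N_k = 2 + N_{k-1} + N_{k-1} + N_{k-1}^2.
N_0 = 2
N_1 = 2 + 2 + 2 + 2^2 = 10
N_2 = 2 + 10 + 10 + 10^2 = 122
Terms of depth exactly 2: N_2 − N_1 = 122 − 10 = 112.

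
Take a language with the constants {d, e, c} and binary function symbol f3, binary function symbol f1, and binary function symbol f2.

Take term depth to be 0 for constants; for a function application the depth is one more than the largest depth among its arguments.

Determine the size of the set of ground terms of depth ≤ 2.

Let N_k count ground terms of depth at most k. Each non-constant term of depth ≤ k is some function symbol applied to depth-≤(k−1) arguments, giving N_k = 3 + N_{k-1}^2 + N_{k-1}^2 + N_{k-1}^2.
N_0 = 3
N_1 = 3 + 3^2 + 3^2 + 3^2 = 30
N_2 = 3 + 30^2 + 30^2 + 30^2 = 2703

2703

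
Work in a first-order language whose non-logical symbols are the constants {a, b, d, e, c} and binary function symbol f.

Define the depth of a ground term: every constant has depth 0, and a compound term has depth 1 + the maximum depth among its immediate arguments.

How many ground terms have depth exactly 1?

25

Let N_k = |{terms of depth ≤ k}|. Then N_0 = 5 and N_k = 5 + N_{k-1}^2 for k ≥ 1 (one summand per function symbol, arity giving the exponent).
N_0 = 5
N_1 = 5 + 5^2 = 30
Terms of depth exactly 1: N_1 − N_0 = 30 − 5 = 25.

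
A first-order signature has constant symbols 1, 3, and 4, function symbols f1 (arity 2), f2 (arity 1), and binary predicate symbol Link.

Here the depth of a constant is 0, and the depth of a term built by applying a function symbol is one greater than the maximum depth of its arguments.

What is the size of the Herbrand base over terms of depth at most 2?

59049

First count ground terms of depth ≤ 2.
Let N_k count ground terms of depth at most k. Each non-constant term of depth ≤ k is some function symbol applied to depth-≤(k−1) arguments, giving N_k = 3 + N_{k-1}^2 + N_{k-1}.
N_0 = 3
N_1 = 3 + 3^2 + 3 = 15
N_2 = 3 + 15^2 + 15 = 243
So |H| = 243.
A ground atom is a predicate applied to a tuple of terms from H, so the count is the sum over predicates of |H|^arity:
  Link: 243^2 = 59049
Total ground atoms: 59049.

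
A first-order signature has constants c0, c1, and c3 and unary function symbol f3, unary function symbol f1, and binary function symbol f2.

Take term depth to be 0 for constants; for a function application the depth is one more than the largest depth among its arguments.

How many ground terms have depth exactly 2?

345

Let N_k count ground terms of depth at most k. Each non-constant term of depth ≤ k is some function symbol applied to depth-≤(k−1) arguments, giving N_k = 3 + N_{k-1} + N_{k-1} + N_{k-1}^2.
N_0 = 3
N_1 = 3 + 3 + 3 + 3^2 = 18
N_2 = 3 + 18 + 18 + 18^2 = 363
Terms of depth exactly 2: N_2 − N_1 = 363 − 18 = 345.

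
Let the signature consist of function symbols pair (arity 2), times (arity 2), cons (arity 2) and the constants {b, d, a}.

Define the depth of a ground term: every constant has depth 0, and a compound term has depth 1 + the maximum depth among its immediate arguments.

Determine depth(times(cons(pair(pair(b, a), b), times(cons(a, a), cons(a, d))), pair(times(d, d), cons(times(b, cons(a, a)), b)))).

5

depth(pair(b, a)) = 1 + max(0, 0) = 1
depth(pair(pair(b, a), b)) = 1 + max(1, 0) = 2
depth(cons(a, a)) = 1 + max(0, 0) = 1
depth(cons(a, d)) = 1 + max(0, 0) = 1
depth(times(cons(a, a), cons(a, d))) = 1 + max(1, 1) = 2
depth(cons(pair(pair(b, a), b), times(cons(a, a), cons(a, d)))) = 1 + max(2, 2) = 3
depth(times(d, d)) = 1 + max(0, 0) = 1
depth(times(b, cons(a, a))) = 1 + max(0, 1) = 2
depth(cons(times(b, cons(a, a)), b)) = 1 + max(2, 0) = 3
depth(pair(times(d, d), cons(times(b, cons(a, a)), b))) = 1 + max(1, 3) = 4
depth(times(cons(pair(pair(b, a), b), times(cons(a, a), cons(a, d))), pair(times(d, d), cons(times(b, cons(a, a)), b)))) = 1 + max(3, 4) = 5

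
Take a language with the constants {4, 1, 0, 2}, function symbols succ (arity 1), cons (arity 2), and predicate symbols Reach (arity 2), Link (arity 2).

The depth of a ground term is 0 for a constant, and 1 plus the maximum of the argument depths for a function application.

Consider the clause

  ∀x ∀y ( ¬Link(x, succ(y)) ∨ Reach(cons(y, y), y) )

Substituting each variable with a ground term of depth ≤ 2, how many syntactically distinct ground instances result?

364816

Ground terms of depth ≤ 2:
  Let N_k = |{terms of depth ≤ k}|. Then N_0 = 4 and N_k = 4 + N_{k-1} + N_{k-1}^2 for k ≥ 1 (one summand per function symbol, arity giving the exponent).
  N_0 = 4
  N_1 = 4 + 4 + 4^2 = 24
  N_2 = 4 + 24 + 24^2 = 604
So there are 604 ground terms available for substitution.
Each of x, y ranges independently over the available ground terms, and distinct assignments produce distinct instances.
Number of ground instances = 604^2 = 364816.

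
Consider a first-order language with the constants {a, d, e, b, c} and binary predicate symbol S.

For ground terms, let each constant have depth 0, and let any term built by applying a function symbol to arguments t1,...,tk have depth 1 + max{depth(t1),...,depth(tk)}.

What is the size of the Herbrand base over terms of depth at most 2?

25

First count ground terms of depth ≤ 2.
With no function symbols every ground term is a constant, so there are exactly 5 ground terms at every depth bound.
N_0 = 5
N_1 = 5
N_2 = 5
Explicitly: a, d, e, b, c.
So |H| = 5.
Each predicate of arity r yields |H|^r ground atoms (one per choice of an r-tuple from H):
  S: 5^2 = 25
Total ground atoms: 25.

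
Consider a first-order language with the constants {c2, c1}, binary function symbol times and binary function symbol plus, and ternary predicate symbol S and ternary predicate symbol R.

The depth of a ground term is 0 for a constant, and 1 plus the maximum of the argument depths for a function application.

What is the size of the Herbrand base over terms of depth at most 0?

First count ground terms of depth ≤ 0.
Count level by level. With function symbols times/2, plus/2, the terms of depth ≤ k are the 2 constants together with each function applied to depth-≤(k−1) tuples, so N_k = 2 + N_{k-1}^2 + N_{k-1}^2.
N_0 = 2
So |H| = 2.
For each predicate symbol, the number of ground atoms is |H| raised to its arity; summing:
  S: 2^3 = 8;  R: 2^3 = 8
Total ground atoms: 8 + 8 = 16.

16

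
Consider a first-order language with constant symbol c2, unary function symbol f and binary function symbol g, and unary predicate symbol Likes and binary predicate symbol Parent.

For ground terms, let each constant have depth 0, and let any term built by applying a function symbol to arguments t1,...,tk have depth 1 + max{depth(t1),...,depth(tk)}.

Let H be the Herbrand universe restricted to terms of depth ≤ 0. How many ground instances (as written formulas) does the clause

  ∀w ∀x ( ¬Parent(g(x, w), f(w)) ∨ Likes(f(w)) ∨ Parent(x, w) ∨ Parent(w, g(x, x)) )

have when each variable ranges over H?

1

Ground terms of depth ≤ 0:
  Count level by level. With function symbols f/1, g/2, the terms of depth ≤ k are the 1 constant together with each function applied to depth-≤(k−1) tuples, so N_k = 1 + N_{k-1} + N_{k-1}^2.
  N_0 = 1
  Explicitly: c2.
So there is exactly 1 ground term available for substitution.
The body mentions every one of the 2 quantified variables; since ground terms form a free algebra, no two substitutions collapse to the same formula.
Number of ground instances = 1^2 = 1.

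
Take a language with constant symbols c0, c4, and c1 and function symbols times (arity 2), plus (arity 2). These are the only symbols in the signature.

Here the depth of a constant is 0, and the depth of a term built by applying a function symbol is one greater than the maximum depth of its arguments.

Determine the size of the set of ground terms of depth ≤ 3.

Let N_k count ground terms of depth at most k. Each non-constant term of depth ≤ k is some function symbol applied to depth-≤(k−1) arguments, giving N_k = 3 + N_{k-1}^2 + N_{k-1}^2.
N_0 = 3
N_1 = 3 + 3^2 + 3^2 = 21
N_2 = 3 + 21^2 + 21^2 = 885
N_3 = 3 + 885^2 + 885^2 = 1566453

1566453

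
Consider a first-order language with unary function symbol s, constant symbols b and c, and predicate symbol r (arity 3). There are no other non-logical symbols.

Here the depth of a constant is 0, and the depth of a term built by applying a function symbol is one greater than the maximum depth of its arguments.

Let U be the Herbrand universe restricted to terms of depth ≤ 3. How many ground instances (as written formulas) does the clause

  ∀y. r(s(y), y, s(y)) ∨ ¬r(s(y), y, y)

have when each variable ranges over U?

8

Ground terms of depth ≤ 3:
  If N_k denotes the number of depth-≤k ground terms, the 2 constants give N_0 = 2, and each function symbol of arity r contributes N_{k-1}^r new terms at level k: N_k = 2 + N_{k-1}.
  N_0 = 2
  N_1 = 2 + 2 = 4
  N_2 = 2 + 4 = 6
  N_3 = 2 + 6 = 8
  Explicitly: b, c, s(b), s(c), s(s(b)), s(s(c)), s(s(s(b))), s(s(s(c))).
So there are 8 ground terms available for substitution.
The variable y ranges independently over the available ground terms, and distinct assignments produce distinct instances.
Number of ground instances = 8.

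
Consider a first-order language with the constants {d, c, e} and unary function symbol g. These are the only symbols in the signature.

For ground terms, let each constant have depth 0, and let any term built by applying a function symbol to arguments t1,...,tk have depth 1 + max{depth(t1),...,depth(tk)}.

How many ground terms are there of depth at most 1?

Let N_k count ground terms of depth at most k. Each non-constant term of depth ≤ k is some function symbol applied to depth-≤(k−1) arguments, giving N_k = 3 + N_{k-1}.
N_0 = 3
N_1 = 3 + 3 = 6
Explicitly: d, c, e, g(d), g(c), g(e).

6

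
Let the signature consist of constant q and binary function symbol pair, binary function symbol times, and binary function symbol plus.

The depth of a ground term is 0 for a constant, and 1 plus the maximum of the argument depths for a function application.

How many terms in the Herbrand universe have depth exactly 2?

Write N_k for the number of ground terms of depth ≤ k. A term of depth ≤ k is either a constant or a function symbol applied to arguments of depth ≤ k−1, so N_k = 1 + N_{k-1}^2 + N_{k-1}^2 + N_{k-1}^2.
N_0 = 1
N_1 = 1 + 1^2 + 1^2 + 1^2 = 4
N_2 = 1 + 4^2 + 4^2 + 4^2 = 49
Terms of depth exactly 2: N_2 − N_1 = 49 − 4 = 45.

45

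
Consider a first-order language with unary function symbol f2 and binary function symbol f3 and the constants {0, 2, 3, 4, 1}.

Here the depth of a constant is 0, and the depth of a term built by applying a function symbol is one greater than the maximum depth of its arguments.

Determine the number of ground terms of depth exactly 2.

1230

Count level by level. With function symbols f2/1, f3/2, the terms of depth ≤ k are the 5 constants together with each function applied to depth-≤(k−1) tuples, so N_k = 5 + N_{k-1} + N_{k-1}^2.
N_0 = 5
N_1 = 5 + 5 + 5^2 = 35
N_2 = 5 + 35 + 35^2 = 1265
Terms of depth exactly 2: N_2 − N_1 = 1265 − 35 = 1230.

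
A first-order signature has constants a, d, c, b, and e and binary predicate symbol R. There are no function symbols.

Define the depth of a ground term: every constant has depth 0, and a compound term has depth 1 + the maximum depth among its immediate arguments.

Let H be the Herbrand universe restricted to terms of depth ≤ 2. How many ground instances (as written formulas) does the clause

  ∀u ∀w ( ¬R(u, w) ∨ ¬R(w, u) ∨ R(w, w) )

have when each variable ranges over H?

25

Ground terms of depth ≤ 2:
  With no function symbols every ground term is a constant, so there are exactly 5 ground terms at every depth bound.
  N_0 = 5
  N_1 = 5
  N_2 = 5
  Explicitly: a, d, c, b, e.
So there are 5 ground terms available for substitution.
There are 2 variables to instantiate (u, w), each occurring in at least one literal, so different choices give different ground instances.
Number of ground instances = 5^2 = 25.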